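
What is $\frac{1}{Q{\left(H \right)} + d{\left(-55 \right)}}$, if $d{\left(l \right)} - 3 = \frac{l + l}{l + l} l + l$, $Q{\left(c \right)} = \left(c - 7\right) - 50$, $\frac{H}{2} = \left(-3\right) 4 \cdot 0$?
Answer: $- \frac{1}{164} \approx -0.0060976$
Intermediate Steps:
$H = 0$ ($H = 2 \left(-3\right) 4 \cdot 0 = 2 \left(\left(-12\right) 0\right) = 2 \cdot 0 = 0$)
$Q{\left(c \right)} = -57 + c$ ($Q{\left(c \right)} = \left(c - 7\right) - 50 = \left(-7 + c\right) - 50 = -57 + c$)
$d{\left(l \right)} = 3 + 2 l$ ($d{\left(l \right)} = 3 + \left(\frac{l + l}{l + l} l + l\right) = 3 + \left(\frac{2 l}{2 l} l + l\right) = 3 + \left(2 l \frac{1}{2 l} l + l\right) = 3 + \left(1 l + l\right) = 3 + \left(l + l\right) = 3 + 2 l$)
$\frac{1}{Q{\left(H \right)} + d{\left(-55 \right)}} = \frac{1}{\left(-57 + 0\right) + \left(3 + 2 \left(-55\right)\right)} = \frac{1}{-57 + \left(3 - 110\right)} = \frac{1}{-57 - 107} = \frac{1}{-164} = - \frac{1}{164}$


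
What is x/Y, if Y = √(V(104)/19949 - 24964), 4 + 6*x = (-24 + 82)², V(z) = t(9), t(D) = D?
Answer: -560*I*√9934738191823/498006827 ≈ -3.5443*I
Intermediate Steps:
V(z) = 9
x = 560 (x = -⅔ + (-24 + 82)²/6 = -⅔ + (⅙)*58² = -⅔ + (⅙)*3364 = -⅔ + 1682/3 = 560)
Y = I*√9934738191823/19949 (Y = √(9/19949 - 24964) = √(-498006827/19949) = I*√9934738191823/19949 ≈ 158.0*I)
x/Y = 560/((I*√9934738191823/19949)) = 560*(-I*√9934738191823/498006827) = -560*I*√9934738191823/498006827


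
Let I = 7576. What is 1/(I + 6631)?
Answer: 1/14207 ≈ 7.0388e-5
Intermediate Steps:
1/(I + 6631) = 1/(7576 + 6631) = 1/14207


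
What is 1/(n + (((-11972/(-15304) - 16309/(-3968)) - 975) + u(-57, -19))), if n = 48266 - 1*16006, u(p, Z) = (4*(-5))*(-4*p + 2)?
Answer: 7590784/202597208269 ≈ 3.7467e-5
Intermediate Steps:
u(p, Z) = -40 + 80*p (u(p, Z) = -20*(2 - 4*p) = -40 + 80*p)
n = 32260 (n = 48266 - 16006 = 32260)
1/(n + (((-11972/(-15304) - 16309/(-3968)) - 975) + u(-57, -19))) = 1/(32260 + (((-11972/(-15304) - 16309/(-3968)) - 975) + (-40 + 80*(-57)))) = 1/(32260 + (((-11972*(-1/15304) - 16309*(-1/3968)) - 975) + (-40 - 4560))) = 1/(32260 + (((2993/3826 + 16309/3968) - 975) - 4600)) = 1/(32260 + ((37137229/7590784 - 975) - 4600)) = 1/(32260 + (-7363877171/7590784 - 4600)) = 1/(32260 - 42281483571/7590784) = 1/(202597208269/7590784) = 7590784/202597208269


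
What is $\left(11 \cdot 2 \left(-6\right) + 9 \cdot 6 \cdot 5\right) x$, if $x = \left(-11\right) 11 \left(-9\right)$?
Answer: $150282$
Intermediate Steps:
$x = 1089$ ($x = \left(-121\right) \left(-9\right) = 1089$)
$\left(11 \cdot 2 \left(-6\right) + 9 \cdot 6 \cdot 5\right) x = \left(11 \cdot 2 \left(-6\right) + 9 \cdot 6 \cdot 5\right) 1089 = \left(22 \left(-6\right) + 54 \cdot 5\right) 1089 = \left(-132 + 270\right) 1089 = 138 \cdot 1089 = 150282$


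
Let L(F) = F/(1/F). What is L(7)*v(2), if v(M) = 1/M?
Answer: 49/2 ≈ 24.500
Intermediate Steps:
L(F) = F² (L(F) = F*F = F²)
L(7)*v(2) = 7²/2 = 49*(½) = 49/2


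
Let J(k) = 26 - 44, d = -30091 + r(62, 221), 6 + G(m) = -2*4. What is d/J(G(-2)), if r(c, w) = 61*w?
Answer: 8305/9 ≈ 922.78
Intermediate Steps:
G(m) = -14 (G(m) = -6 - 2*4 = -6 - 8 = -14)
d = -16610 (d = -30091 + 61*221 = -30091 + 13481 = -16610)
J(k) = -18
d/J(G(-2)) = -16610/(-18) = -16610*(-1/18) = 8305/9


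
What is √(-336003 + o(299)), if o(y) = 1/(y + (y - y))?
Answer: 112*I*√2394691/299 ≈ 579.66*I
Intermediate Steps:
o(y) = 1/y (o(y) = 1/(y + 0) = 1/y)
√(-336003 + o(299)) = √(-336003 + 1/299) = √(-100464896/299) = 112*I*√2394691/299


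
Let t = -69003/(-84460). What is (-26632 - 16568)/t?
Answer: -9888000/187 ≈ -52877.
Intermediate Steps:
t = 1683/2060 (t = -69003*(-1/84460) = 1683/2060 ≈ 0.81699)
(-26632 - 16568)/t = (-26632 - 16568)/(1683/2060) = -43200*2060/1683 = -9888000/187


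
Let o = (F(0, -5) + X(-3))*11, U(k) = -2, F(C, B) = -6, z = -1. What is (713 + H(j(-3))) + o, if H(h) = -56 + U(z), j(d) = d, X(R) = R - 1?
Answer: 545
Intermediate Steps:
X(R) = -1 + R
H(h) = -58 (H(h) = -56 - 2 = -58)
o = -110 (o = (-6 + (-1 - 3))*11 = (-6 - 4)*11 = -10*11 = -110)
(713 + H(j(-3))) + o = (713 - 58) - 110 = 655 - 110 = 545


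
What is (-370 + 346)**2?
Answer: 576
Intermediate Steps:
(-370 + 346)**2 = (-24)**2 = 576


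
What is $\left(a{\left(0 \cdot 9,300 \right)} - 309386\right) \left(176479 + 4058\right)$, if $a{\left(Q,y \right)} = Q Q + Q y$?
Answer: $-55855620282$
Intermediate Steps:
$a{\left(Q,y \right)} = Q^{2} + Q y$
$\left(a{\left(0 \cdot 9,300 \right)} - 309386\right) \left(176479 + 4058\right) = \left(0 \cdot 9 \left(0 \cdot 9 + 300\right) - 309386\right) \left(176479 + 4058\right) = \left(0 \left(0 + 300\right) - 309386\right) 180537 = \left(0 \cdot 300 - 309386\right) 180537 = \left(0 - 309386\right) 180537 = \left(-309386\right) 180537 = -55855620282$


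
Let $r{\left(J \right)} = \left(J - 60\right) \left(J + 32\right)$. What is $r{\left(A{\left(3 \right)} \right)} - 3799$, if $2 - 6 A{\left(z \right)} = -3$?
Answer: $- \frac{206699}{36} \approx -5741.6$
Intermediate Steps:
$A{\left(z \right)} = \frac{5}{6}$ ($A{\left(z \right)} = \frac{1}{3} - - \frac{1}{2} = \frac{1}{3} + \frac{1}{2} = \frac{5}{6}$)
$r{\left(J \right)} = \left(-60 + J\right) \left(32 + J\right)$
$r{\left(A{\left(3 \right)} \right)} - 3799 = \left(-1920 + \left(\frac{5}{6}\right)^{2} - \frac{70}{3}\right) - 3799 = \left(-1920 + \frac{25}{36} - \frac{70}{3}\right) - 3799 = - \frac{69935}{36} - 3799 = - \frac{206699}{36}$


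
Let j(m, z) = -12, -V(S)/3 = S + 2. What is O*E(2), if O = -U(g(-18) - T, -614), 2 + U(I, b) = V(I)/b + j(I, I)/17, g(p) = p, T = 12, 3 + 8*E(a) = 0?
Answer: -11127/10438 ≈ -1.0660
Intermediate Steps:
V(S) = -6 - 3*S (V(S) = -3*(S + 2) = -3*(2 + S) = -6 - 3*S)
E(a) = -3/8 (E(a) = -3/8 + (1/8)*0 = -3/8 + 0 = -3/8)
U(I, b) = -46/17 + (-6 - 3*I)/b (U(I, b) = -2 + ((-6 - 3*I)/b - 12/17) = -2 + (-12/17 + (-6 - 3*I)/b) = -46/17 + (-6 - 3*I)/b)
O = 14836/5219 (O = -(-102 - 51*(-18 - 1*12) - 46*(-614))/(17*(-614)) = -(-1)*(-102 - 51*(-18 - 12) + 28244)/(17*614) = -(-1)*(-102 - 51*(-30) + 28244)/(17*614) = -(-1)*(-102 + 1530 + 28244)/(17*614) = -(-1)*29672/(17*614) = -1*(-14836/5219) = 14836/5219 ≈ 2.8427)
O*E(2) = (14836/5219)*(-3/8) = -11127/10438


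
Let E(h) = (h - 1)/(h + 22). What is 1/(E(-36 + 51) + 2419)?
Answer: 37/89517 ≈ 0.00041333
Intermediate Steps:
E(h) = (-1 + h)/(22 + h)
1/(E(-36 + 51) + 2419) = 1/((-1 + (-36 + 51))/(22 + (-36 + 51)) + 2419) = 1/((-1 + 15)/(22 + 15) + 2419) = 1/(14/37 + 2419) = 1/(89517/37) = 37/89517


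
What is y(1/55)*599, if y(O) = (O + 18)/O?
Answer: 593609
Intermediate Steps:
y(O) = (18 + O)/O
y(1/55)*599 = ((18 + 1/55)/(1/55))*599 = (55*(991/55))*599 = 991*599 = 593609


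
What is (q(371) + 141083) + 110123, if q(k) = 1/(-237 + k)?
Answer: 33661605/134 ≈ 2.5121e+5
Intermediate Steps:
(q(371) + 141083) + 110123 = (1/(-237 + 371) + 141083) + 110123 = (1/134 + 141083) + 110123 = 18905123/134 + 110123 = 33661605/134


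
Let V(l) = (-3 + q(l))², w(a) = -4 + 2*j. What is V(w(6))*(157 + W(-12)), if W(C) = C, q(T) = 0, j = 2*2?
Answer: 1305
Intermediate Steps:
j = 4
w(a) = 4 (w(a) = -4 + 2*4 = -4 + 8 = 4)
V(l) = 9 (V(l) = (-3 + 0)² = (-3)² = 9)
V(w(6))*(157 + W(-12)) = 9*(157 - 12) = 9*145 = 1305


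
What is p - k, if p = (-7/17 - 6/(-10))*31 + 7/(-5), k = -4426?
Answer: 376587/85 ≈ 4430.4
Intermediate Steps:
p = 377/85 (p = (-7*1/17 - 6*(-⅒))*31 + 7*(-⅕) = (-7/17 + ⅗)*31 - 7/5 = (16/85)*31 - 7/5 = 496/85 - 7/5 = 377/85 ≈ 4.4353)
p - k = 377/85 - 1*(-4426) = 377/85 + 4426 = 376587/85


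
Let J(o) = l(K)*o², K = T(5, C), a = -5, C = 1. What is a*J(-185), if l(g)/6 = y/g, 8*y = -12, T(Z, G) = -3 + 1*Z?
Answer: 1540125/2 ≈ 7.7006e+5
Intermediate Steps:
T(Z, G) = -3 + Z
K = 2 (K = -3 + 5 = 2)
y = -3/2 (y = (⅛)*(-12) = -3/2 ≈ -1.5000)
l(g) = -9/g (l(g) = 6*(-3/(2*g)) = -9/g)
J(o) = -9*o²/2 (J(o) = (-9/2)*o² = (-9*½)*o² = -9*o²/2)
a*J(-185) = -(-45)*(-185)²/2 = -(-45)*34225/2 = -5*(-308025/2) = 1540125/2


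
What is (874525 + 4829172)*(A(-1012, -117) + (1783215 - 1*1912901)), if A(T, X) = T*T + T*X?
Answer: 5777057950814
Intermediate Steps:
A(T, X) = T**2 + T*X
(874525 + 4829172)*(A(-1012, -117) + (1783215 - 1*1912901)) = (874525 + 4829172)*(-1012*(-1012 - 117) + (1783215 - 1*1912901)) = 5703697*(-1012*(-1129) + (1783215 - 1912901)) = 5703697*(1142548 - 129686) = 5703697*1012862 = 5777057950814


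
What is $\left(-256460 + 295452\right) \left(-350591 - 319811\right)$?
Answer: $-26140314784$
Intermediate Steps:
$\left(-256460 + 295452\right) \left(-350591 - 319811\right) = 38992 \left(-670402\right) = -26140314784$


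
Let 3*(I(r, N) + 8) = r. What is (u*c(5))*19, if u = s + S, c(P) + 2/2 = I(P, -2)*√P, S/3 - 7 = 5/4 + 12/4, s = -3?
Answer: -2337/4 - 14801*√5/4 ≈ -8858.3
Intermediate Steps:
I(r, N) = -8 + r/3
S = 135/4 (S = 21 + 3*(5/4 + 12/4) = 21 + 3*(5*(¼) + 12*(¼)) = 21 + 3*(5/4 + 3) = 21 + 3*(17/4) = 21 + 51/4 = 135/4 ≈ 33.750)
c(P) = -1 + √P*(-8 + P/3) (c(P) = -1 + (-8 + P/3)*√P = -1 + √P*(-8 + P/3))
u = 123/4 (u = -3 + 135/4 = 123/4 ≈ 30.750)
(u*c(5))*19 = (123*(-1 + √5*(-24 + 5)/3)/4)*19 = (123*(-1 + (⅓)*√5*(-19))/4)*19 = (123*(-1 - 19*√5/3)/4)*19 = (-123/4 - 779*√5/4)*19 = -2337/4 - 14801*√5/4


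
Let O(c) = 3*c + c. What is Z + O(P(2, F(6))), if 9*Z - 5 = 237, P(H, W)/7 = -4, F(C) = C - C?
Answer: -766/9 ≈ -85.111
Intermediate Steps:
F(C) = 0
P(H, W) = -28 (P(H, W) = 7*(-4) = -28)
Z = 242/9 (Z = 5/9 + (⅑)*237 = 5/9 + 79/3 = 242/9 ≈ 26.889)
O(c) = 4*c
Z + O(P(2, F(6))) = 242/9 + 4*(-28) = 242/9 - 112 = -766/9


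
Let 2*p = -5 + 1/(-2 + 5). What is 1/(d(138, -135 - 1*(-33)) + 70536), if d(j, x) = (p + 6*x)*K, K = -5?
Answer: 3/220823 ≈ 1.3586e-5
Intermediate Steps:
p = -7/3 (p = (-5 + 1/(-2 + 5))/2 = (-5 + 1/3)/2 = (-5 + ⅓)/2 = (½)*(-14/3) = -7/3 ≈ -2.3333)
d(j, x) = 35/3 - 30*x (d(j, x) = (-7/3 + 6*x)*(-5) = 35/3 - 30*x)
1/(d(138, -135 - 1*(-33)) + 70536) = 1/((35/3 - 30*(-135 - 1*(-33))) + 70536) = 1/((35/3 - 30*(-135 + 33)) + 70536) = 1/((35/3 - 30*(-102)) + 70536) = 1/((35/3 + 3060) + 70536) = 1/(9215/3 + 70536) = 1/(220823/3) = 3/220823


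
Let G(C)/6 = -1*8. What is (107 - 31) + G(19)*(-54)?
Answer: 2668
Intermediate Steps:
G(C) = -48 (G(C) = 6*(-1*8) = 6*(-8) = -48)
(107 - 31) + G(19)*(-54) = (107 - 31) - 48*(-54) = 76 + 2592 = 2668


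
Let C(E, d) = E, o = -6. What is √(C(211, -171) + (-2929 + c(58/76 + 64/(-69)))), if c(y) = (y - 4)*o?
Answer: I*√514282139/437 ≈ 51.894*I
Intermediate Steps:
c(y) = 24 - 6*y (c(y) = (y - 4)*(-6) = (-4 + y)*(-6) = 24 - 6*y)
√(C(211, -171) + (-2929 + c(58/76 + 64/(-69)))) = √(211 + (-2929 + (24 - 6*(58/76 + 64/(-69))))) = √(211 + (-2929 + (24 - 6*(58*(1/76) + 64*(-1/69))))) = √(211 + (-2929 + (24 - 6*(29/38 - 64/69)))) = √(211 + (-2929 + (24 - 6*(-431/2622)))) = √(211 + (-2929 + (24 + 431/437))) = √(211 + (-2929 + 10919/437)) = √(211 - 1269054/437) = √(-1176847/437) = I*√514282139/437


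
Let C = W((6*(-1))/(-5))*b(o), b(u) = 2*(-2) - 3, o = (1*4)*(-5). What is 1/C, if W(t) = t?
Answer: -5/42 ≈ -0.11905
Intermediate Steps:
o = -20 (o = 4*(-5) = -20)
b(u) = -7 (b(u) = -4 - 3 = -7)
C = -42/5 (C = ((6*(-1))/(-5))*(-7) = -6*(-⅕)*(-7) = (6/5)*(-7) = -42/5 ≈ -8.4000)
1/C = 1/(-42/5) = -5/42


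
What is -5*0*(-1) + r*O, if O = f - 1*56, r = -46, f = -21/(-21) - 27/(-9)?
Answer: 2392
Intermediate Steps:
f = 4 (f = -21*(-1/21) - 27*(-⅑) = 1 + 3 = 4)
O = -52 (O = 4 - 1*56 = 4 - 56 = -52)
-5*0*(-1) + r*O = -5*0*(-1) - 46*(-52) = 0*(-1) + 2392 = 0 + 2392 = 2392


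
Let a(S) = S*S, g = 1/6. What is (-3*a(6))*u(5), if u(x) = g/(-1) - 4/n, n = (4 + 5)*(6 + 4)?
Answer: 114/5 ≈ 22.800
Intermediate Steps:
g = ⅙ ≈ 0.16667
a(S) = S²
n = 90 (n = 9*10 = 90)
u(x) = -19/90 (u(x) = (⅙)/(-1) - 4/90 = (⅙)*(-1) - 4*1/90 = -⅙ - 2/45 = -19/90)
(-3*a(6))*u(5) = -3*6²*(-19/90) = -3*36*(-19/90) = -108*(-19/90) = 114/5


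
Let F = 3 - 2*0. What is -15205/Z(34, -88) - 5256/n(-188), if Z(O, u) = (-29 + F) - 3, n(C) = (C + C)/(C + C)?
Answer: -137219/29 ≈ -4731.7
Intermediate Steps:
F = 3 (F = 3 + 0 = 3)
n(C) = 1 (n(C) = (2*C)/((2*C)) = (2*C)*(1/(2*C)) = 1)
Z(O, u) = -29 (Z(O, u) = (-29 + 3) - 3 = -26 - 3 = -29)
-15205/Z(34, -88) - 5256/n(-188) = -15205/(-29) - 5256/1 = -15205*(-1/29) - 5256*1 = 15205/29 - 5256 = -137219/29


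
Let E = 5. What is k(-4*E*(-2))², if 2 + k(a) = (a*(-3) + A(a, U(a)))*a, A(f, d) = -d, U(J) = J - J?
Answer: 23059204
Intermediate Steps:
U(J) = 0
k(a) = -2 - 3*a² (k(a) = -2 + (a*(-3) - 1*0)*a = -2 + (-3*a + 0)*a = -2 + (-3*a)*a = -2 - 3*a²)
k(-4*E*(-2))² = (-2 - 3*(-4*5*(-2))²)² = (-2 - 3*(-20*(-2))²)² = (-2 - 3*40²)² = (-2 - 3*1600)² = (-2 - 4800)² = (-4802)² = 23059204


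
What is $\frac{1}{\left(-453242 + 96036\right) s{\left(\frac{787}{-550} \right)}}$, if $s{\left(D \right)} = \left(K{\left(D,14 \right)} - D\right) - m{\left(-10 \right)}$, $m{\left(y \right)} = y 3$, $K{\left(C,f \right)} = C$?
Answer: $- \frac{1}{10716180} \approx -9.3317 \cdot 10^{-8}$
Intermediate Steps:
$m{\left(y \right)} = 3 y$
$s{\left(D \right)} = 30$ ($s{\left(D \right)} = \left(D - D\right) - 3 \left(-10\right) = 0 - -30 = 0 + 30 = 30$)
$\frac{1}{\left(-453242 + 96036\right) s{\left(\frac{787}{-550} \right)}} = \frac{1}{\left(-453242 + 96036\right) 30} = \frac{1}{-357206} \cdot \frac{1}{30} = \left(- \frac{1}{357206}\right) \frac{1}{30} = - \frac{1}{10716180}$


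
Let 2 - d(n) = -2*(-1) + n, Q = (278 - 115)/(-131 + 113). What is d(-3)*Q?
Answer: -163/6 ≈ -27.167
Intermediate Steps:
Q = -163/18 (Q = 163/(-18) = 163*(-1/18) = -163/18 ≈ -9.0556)
d(n) = -n (d(n) = 2 - (-2*(-1) + n) = 2 - (2 + n) = 2 + (-2 - n) = -n)
d(-3)*Q = -1*(-3)*(-163/18) = 3*(-163/18) = -163/6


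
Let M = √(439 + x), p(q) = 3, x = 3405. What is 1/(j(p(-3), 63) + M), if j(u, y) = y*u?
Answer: 1/251 ≈ 0.0039841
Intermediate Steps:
j(u, y) = u*y
M = 62 (M = √(439 + 3405) = √3844 = 62)
1/(j(p(-3), 63) + M) = 1/(3*63 + 62) = 1/(189 + 62) = 1/251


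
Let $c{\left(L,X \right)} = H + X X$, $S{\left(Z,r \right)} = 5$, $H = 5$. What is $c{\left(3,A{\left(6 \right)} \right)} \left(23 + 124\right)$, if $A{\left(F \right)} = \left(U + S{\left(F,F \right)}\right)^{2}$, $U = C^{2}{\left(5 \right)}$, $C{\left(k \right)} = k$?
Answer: $119070735$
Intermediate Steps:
$U = 25$ ($U = 5^{2} = 25$)
$A{\left(F \right)} = 900$ ($A{\left(F \right)} = \left(25 + 5\right)^{2} = 30^{2} = 900$)
$c{\left(L,X \right)} = 5 + X^{2}$ ($c{\left(L,X \right)} = 5 + X X = 5 + X^{2}$)
$c{\left(3,A{\left(6 \right)} \right)} \left(23 + 124\right) = \left(5 + 900^{2}\right) \left(23 + 124\right) = \left(5 + 810000\right) 147 = 810005 \cdot 147 = 119070735$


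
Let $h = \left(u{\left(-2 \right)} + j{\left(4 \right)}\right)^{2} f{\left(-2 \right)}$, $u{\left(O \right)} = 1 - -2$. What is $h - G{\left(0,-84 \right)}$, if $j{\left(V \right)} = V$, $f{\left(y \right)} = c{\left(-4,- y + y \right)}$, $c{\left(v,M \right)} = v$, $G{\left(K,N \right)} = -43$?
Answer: $-153$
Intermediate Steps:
$f{\left(y \right)} = -4$
$u{\left(O \right)} = 3$ ($u{\left(O \right)} = 1 + 2 = 3$)
$h = -196$ ($h = \left(3 + 4\right)^{2} \left(-4\right) = 7^{2} \left(-4\right) = 49 \left(-4\right) = -196$)
$h - G{\left(0,-84 \right)} = -196 - -43 = -196 + 43 = -153$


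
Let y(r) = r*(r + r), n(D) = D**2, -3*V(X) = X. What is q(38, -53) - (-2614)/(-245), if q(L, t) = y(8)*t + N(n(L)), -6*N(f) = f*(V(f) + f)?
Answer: -525840566/2205 ≈ -2.3848e+5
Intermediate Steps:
V(X) = -X/3
N(f) = -f**2/9 (N(f) = -f*(-f/3 + f)/6 = -f*2*f/3/6 = -f**2/9)
y(r) = 2*r**2 (y(r) = r*(2*r) = 2*r**2)
q(L, t) = 128*t - L**4/9 (q(L, t) = (2*8**2)*t - L**4/9 = (2*64)*t - L**4/9 = 128*t - L**4/9)
q(38, -53) - (-2614)/(-245) = (128*(-53) - 1/9*38**4) - (-2614)/(-245) = (-6784 - 1/9*2085136) - (-2614)*(-1)/245 = (-6784 - 2085136/9) - 1*2614/245 = -2146192/9 - 2614/245 = -525840566/2205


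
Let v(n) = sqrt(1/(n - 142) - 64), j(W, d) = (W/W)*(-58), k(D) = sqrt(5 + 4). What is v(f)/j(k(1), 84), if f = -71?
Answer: -I*sqrt(2903829)/12354 ≈ -0.13794*I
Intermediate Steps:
k(D) = 3 (k(D) = sqrt(9) = 3)
j(W, d) = -58 (j(W, d) = 1*(-58) = -58)
v(n) = sqrt(-64 + 1/(-142 + n)) (v(n) = sqrt(1/(-142 + n) - 64) = sqrt(-64 + 1/(-142 + n)))
v(f)/j(k(1), 84) = sqrt((9089 - 64*(-71))/(-142 - 71))/(-58) = sqrt((9089 + 4544)/(-213))*(-1/58) = sqrt(-1/213*13633)*(-1/58) = sqrt(-13633/213)*(-1/58) = (I*sqrt(2903829)/213)*(-1/58) = -I*sqrt(2903829)/12354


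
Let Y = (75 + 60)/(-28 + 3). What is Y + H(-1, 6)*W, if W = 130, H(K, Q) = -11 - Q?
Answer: -11077/5 ≈ -2215.4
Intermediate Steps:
Y = -27/5 (Y = 135/(-25) = 135*(-1/25) = -27/5 ≈ -5.4000)
Y + H(-1, 6)*W = -27/5 + (-11 - 1*6)*130 = -27/5 + (-11 - 6)*130 = -27/5 - 17*130 = -27/5 - 2210 = -11077/5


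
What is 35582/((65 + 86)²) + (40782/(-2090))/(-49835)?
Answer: 1853489208841/1187420787575 ≈ 1.5609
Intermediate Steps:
35582/((65 + 86)²) + (40782/(-2090))/(-49835) = 35582/(151²) + (40782*(-1/2090))*(-1/49835) = 35582/22801 - 20391/1045*(-1/49835) = 35582*(1/22801) + 20391/52077575 = 35582/22801 + 20391/52077575 = 1853489208841/1187420787575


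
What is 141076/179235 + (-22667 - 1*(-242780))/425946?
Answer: 33180903817/25448143770 ≈ 1.3039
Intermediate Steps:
141076/179235 + (-22667 - 1*(-242780))/425946 = 141076*(1/179235) + (-22667 + 242780)*(1/425946) = 141076/179235 + 220113*(1/425946) = 141076/179235 + 73371/141982 = 33180903817/25448143770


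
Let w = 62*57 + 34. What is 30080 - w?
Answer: 26512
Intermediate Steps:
w = 3568 (w = 3534 + 34 = 3568)
30080 - w = 30080 - 1*3568 = 30080 - 3568 = 26512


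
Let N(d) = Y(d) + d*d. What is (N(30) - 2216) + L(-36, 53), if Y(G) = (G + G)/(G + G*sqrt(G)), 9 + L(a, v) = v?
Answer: -36890/29 + 2*sqrt(30)/29 ≈ -1271.7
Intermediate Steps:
L(a, v) = -9 + v
Y(G) = 2*G/(G + G**(3/2)) (Y(G) = (2*G)/(G + G**(3/2)) = 2*G/(G + G**(3/2)))
N(d) = d**2 + 2*d/(d + d**(3/2)) (N(d) = 2*d/(d + d**(3/2)) + d*d = 2*d/(d + d**(3/2)) + d**2 = d**2 + 2*d/(d + d**(3/2)))
(N(30) - 2216) + L(-36, 53) = (30*(2 + 30*(30 + 30**(3/2)))/(30 + 30**(3/2)) - 2216) + (-9 + 53) = (30*(2 + 30*(30 + 30*sqrt(30)))/(30 + 30*sqrt(30)) - 2216) + 44 = (30*(2 + (900 + 900*sqrt(30)))/(30 + 30*sqrt(30)) - 2216) + 44 = (30*(902 + 900*sqrt(30))/(30 + 30*sqrt(30)) - 2216) + 44 = (-2216 + 30*(902 + 900*sqrt(30))/(30 + 30*sqrt(30))) + 44 = -2172 + 30*(902 + 900*sqrt(30))/(30 + 30*sqrt(30))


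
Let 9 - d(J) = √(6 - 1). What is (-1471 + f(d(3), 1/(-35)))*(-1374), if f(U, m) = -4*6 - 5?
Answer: 2061000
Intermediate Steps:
d(J) = 9 - √5 (d(J) = 9 - √(6 - 1) = 9 - √5)
f(U, m) = -29 (f(U, m) = -2*12 - 5 = -24 - 5 = -29)
(-1471 + f(d(3), 1/(-35)))*(-1374) = (-1471 - 29)*(-1374) = -1500*(-1374) = 2061000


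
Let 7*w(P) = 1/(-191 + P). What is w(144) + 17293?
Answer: 5689396/329 ≈ 17293.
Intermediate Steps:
w(P) = 1/(7*(-191 + P))
w(144) + 17293 = 1/(7*(-191 + 144)) + 17293 = (⅐)/(-47) + 17293 = (⅐)*(-1/47) + 17293 = -1/329 + 17293 = 5689396/329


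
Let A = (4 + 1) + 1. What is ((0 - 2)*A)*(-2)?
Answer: 24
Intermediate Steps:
A = 6 (A = 5 + 1 = 6)
((0 - 2)*A)*(-2) = ((0 - 2)*6)*(-2) = -2*6*(-2) = -12*(-2) = 24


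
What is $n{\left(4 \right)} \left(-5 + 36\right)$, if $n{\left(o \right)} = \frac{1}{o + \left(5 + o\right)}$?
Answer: $\frac{31}{13} \approx 2.3846$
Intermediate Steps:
$n{\left(o \right)} = \frac{1}{5 + 2 o}$
$n{\left(4 \right)} \left(-5 + 36\right) = \frac{-5 + 36}{5 + 2 \cdot 4} = \frac{1}{5 + 8} \cdot 31 = \frac{1}{13} \cdot 31 = \frac{31}{13}$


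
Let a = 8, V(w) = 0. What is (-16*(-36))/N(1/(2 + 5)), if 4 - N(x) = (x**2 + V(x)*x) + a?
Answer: -28224/197 ≈ -143.27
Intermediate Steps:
N(x) = -4 - x**2 (N(x) = 4 - ((x**2 + 0*x) + 8) = 4 - ((x**2 + 0) + 8) = 4 - (x**2 + 8) = 4 - (8 + x**2) = 4 + (-8 - x**2) = -4 - x**2)
(-16*(-36))/N(1/(2 + 5)) = (-16*(-36))/(-4 - (1/(2 + 5))**2) = 576/(-4 - (1/7)**2) = 576/(-4 - 1*1/49) = 576/(-4 - 1/49) = 576/(-197/49) = 576*(-49/197) = -28224/197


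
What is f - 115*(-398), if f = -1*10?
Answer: 45760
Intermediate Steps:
f = -10
f - 115*(-398) = -10 - 115*(-398) = -10 + 45770 = 45760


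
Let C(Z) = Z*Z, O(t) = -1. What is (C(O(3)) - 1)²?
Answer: 0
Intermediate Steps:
C(Z) = Z²
(C(O(3)) - 1)² = ((-1)² - 1)² = (1 - 1)² = 0² = 0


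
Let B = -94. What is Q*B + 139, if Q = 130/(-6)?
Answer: 6527/3 ≈ 2175.7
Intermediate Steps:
Q = -65/3 (Q = 130*(-⅙) = -65/3 ≈ -21.667)
Q*B + 139 = -65/3*(-94) + 139 = 6110/3 + 139 = 6527/3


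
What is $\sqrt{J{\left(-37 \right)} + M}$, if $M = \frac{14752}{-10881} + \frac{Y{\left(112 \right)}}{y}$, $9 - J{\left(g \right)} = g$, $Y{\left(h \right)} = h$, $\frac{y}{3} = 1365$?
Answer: $\frac{\sqrt{14691514110}}{18135} \approx 6.6837$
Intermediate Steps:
$y = 4095$ ($y = 3 \cdot 1365 = 4095$)
$J{\left(g \right)} = 9 - g$
$M = - \frac{72272}{54405}$ ($M = \frac{14752}{-10881} + \frac{112}{4095} = 14752 \left(- \frac{1}{10881}\right) + 112 \cdot \frac{1}{4095} = - \frac{14752}{10881} + \frac{16}{585} = - \frac{72272}{54405} \approx -1.3284$)
$\sqrt{J{\left(-37 \right)} + M} = \sqrt{\left(9 - -37\right) - \frac{72272}{54405}} = \sqrt{\left(9 + 37\right) - \frac{72272}{54405}} = \sqrt{46 - \frac{72272}{54405}} = \sqrt{\frac{2430358}{54405}} = \frac{\sqrt{14691514110}}{18135}$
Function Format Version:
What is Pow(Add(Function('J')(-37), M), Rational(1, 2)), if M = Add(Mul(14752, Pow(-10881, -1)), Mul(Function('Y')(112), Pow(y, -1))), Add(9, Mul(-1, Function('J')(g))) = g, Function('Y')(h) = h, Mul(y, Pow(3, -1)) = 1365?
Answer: Mul(Rational(1, 18135), Pow(14691514110, Rational(1, 2))) ≈ 6.6837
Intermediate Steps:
y = 4095 (y = Mul(3, 1365) = 4095)
Function('J')(g) = Add(9, Mul(-1, g))
M = Rational(-72272, 54405) (M = Add(Mul(14752, Pow(-10881, -1)), Mul(112, Pow(4095, -1))) = Add(Mul(14752, Rational(-1, 10881)), Mul(112, Rational(1, 4095))) = Add(Rational(-14752, 10881), Rational(16, 585)) = Rational(-72272, 54405) ≈ -1.3284)
Pow(Add(Function('J')(-37), M), Rational(1, 2)) = Pow(Add(Add(9, Mul(-1, -37)), Rational(-72272, 54405)), Rational(1, 2)) = Pow(Add(Add(9, 37), Rational(-72272, 54405)), Rational(1, 2)) = Pow(Add(46, Rational(-72272, 54405)), Rational(1, 2)) = Pow(Rational(2430358, 54405), Rational(1, 2)) = Mul(Rational(1, 18135), Pow(14691514110, Rational(1, 2)))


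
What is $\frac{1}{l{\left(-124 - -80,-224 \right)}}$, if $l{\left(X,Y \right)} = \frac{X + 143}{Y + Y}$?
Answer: $- \frac{448}{99} \approx -4.5253$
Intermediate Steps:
$l{\left(X,Y \right)} = \frac{143 + X}{2 Y}$
$\frac{1}{l{\left(-124 - -80,-224 \right)}} = \frac{1}{\frac{1}{2} \frac{1}{-224} \left(143 - 44\right)} = \frac{1}{\frac{1}{2} \left(- \frac{1}{224}\right) \left(143 + \left(-124 + 80\right)\right)} = \frac{1}{\frac{1}{2} \left(- \frac{1}{224}\right) \left(143 - 44\right)} = \frac{1}{\frac{1}{2} \left(- \frac{1}{224}\right) 99} = \frac{1}{- \frac{99}{448}} = - \frac{448}{99}$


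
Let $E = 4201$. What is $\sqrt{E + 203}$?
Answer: $2 \sqrt{1101} \approx 66.363$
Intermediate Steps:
$\sqrt{E + 203} = \sqrt{4201 + 203} = \sqrt{4404} = 2 \sqrt{1101}$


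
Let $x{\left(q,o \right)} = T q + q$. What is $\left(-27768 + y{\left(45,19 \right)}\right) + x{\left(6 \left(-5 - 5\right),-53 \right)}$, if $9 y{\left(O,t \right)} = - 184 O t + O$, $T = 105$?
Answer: $-51603$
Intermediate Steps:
$y{\left(O,t \right)} = \frac{O}{9} - \frac{184 O t}{9}$ ($y{\left(O,t \right)} = \frac{- 184 O t + O}{9} = \frac{O - 184 O t}{9} = \frac{O}{9} - \frac{184 O t}{9}$)
$x{\left(q,o \right)} = 106 q$ ($x{\left(q,o \right)} = 105 q + q = 106 q$)
$\left(-27768 + y{\left(45,19 \right)}\right) + x{\left(6 \left(-5 - 5\right),-53 \right)} = \left(-27768 + \frac{1}{9} \cdot 45 \left(1 - 3496\right)\right) + 106 \cdot 6 \left(-5 - 5\right) = \left(-27768 + \frac{1}{9} \cdot 45 \left(1 - 3496\right)\right) + 106 \cdot 6 \left(-10\right) = \left(-27768 + \frac{1}{9} \cdot 45 \left(-3495\right)\right) + 106 \left(-60\right) = \left(-27768 - 17475\right) - 6360 = -45243 - 6360 = -51603$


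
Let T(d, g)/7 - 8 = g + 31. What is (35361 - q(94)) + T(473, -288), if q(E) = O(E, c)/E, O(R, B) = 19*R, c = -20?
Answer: 33599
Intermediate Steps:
T(d, g) = 273 + 7*g (T(d, g) = 56 + 7*(g + 31) = 56 + 7*(31 + g) = 56 + (217 + 7*g) = 273 + 7*g)
q(E) = 19 (q(E) = (19*E)/E = 19)
(35361 - q(94)) + T(473, -288) = (35361 - 1*19) + (273 + 7*(-288)) = (35361 - 19) + (273 - 2016) = 35342 - 1743 = 33599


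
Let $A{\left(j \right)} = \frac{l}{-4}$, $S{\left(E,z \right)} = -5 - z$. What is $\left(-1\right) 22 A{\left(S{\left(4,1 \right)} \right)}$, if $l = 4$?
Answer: $22$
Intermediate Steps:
$A{\left(j \right)} = -1$ ($A{\left(j \right)} = \frac{4}{-4} = 4 \left(- \frac{1}{4}\right) = -1$)
$\left(-1\right) 22 A{\left(S{\left(4,1 \right)} \right)} = \left(-1\right) 22 \left(-1\right) = \left(-22\right) \left(-1\right) = 22$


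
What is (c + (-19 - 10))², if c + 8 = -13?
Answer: 2500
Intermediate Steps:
c = -21 (c = -8 - 13 = -21)
(c + (-19 - 10))² = (-21 + (-19 - 10))² = (-21 - 29)² = (-50)² = 2500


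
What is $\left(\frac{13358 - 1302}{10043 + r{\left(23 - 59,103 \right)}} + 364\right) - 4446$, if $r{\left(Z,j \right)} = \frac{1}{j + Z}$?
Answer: $- \frac{1372948286}{336441} \approx -4080.8$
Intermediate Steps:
$r{\left(Z,j \right)} = \frac{1}{Z + j}$
$\left(\frac{13358 - 1302}{10043 + r{\left(23 - 59,103 \right)}} + 364\right) - 4446 = \left(\frac{13358 - 1302}{10043 + \frac{1}{\left(23 - 59\right) + 103}} + 364\right) - 4446 = \left(\frac{12056}{10043 + \frac{1}{-36 + 103}} + 364\right) - 4446 = \left(\frac{12056}{10043 + \frac{1}{67}} + 364\right) - 4446 = \left(\frac{12056}{\frac{672882}{67}} + 364\right) - 4446 = \left(12056 \cdot \frac{67}{672882} + 364\right) - 4446 = \left(\frac{403876}{336441} + 364\right) - 4446 = \frac{122868400}{336441} - 4446 = - \frac{1372948286}{336441}$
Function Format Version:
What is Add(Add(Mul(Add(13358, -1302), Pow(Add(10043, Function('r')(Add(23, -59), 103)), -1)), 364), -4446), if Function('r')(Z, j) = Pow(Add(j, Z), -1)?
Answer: Rational(-1372948286, 336441) ≈ -4080.8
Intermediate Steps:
Function('r')(Z, j) = Pow(Add(Z, j), -1)
Add(Add(Mul(Add(13358, -1302), Pow(Add(10043, Function('r')(Add(23, -59), 103)), -1)), 364), -4446) = Add(Add(Mul(Add(13358, -1302), Pow(Add(10043, Pow(Add(Add(23, -59), 103), -1)), -1)), 364), -4446) = Add(Add(Mul(12056, Pow(Add(10043, Pow(Add(-36, 103), -1)), -1)), 364), -4446) = Add(Add(Mul(12056, Pow(Add(10043, Pow(67, -1)), -1)), 364), -4446) = Add(Add(Mul(12056, Pow(Add(10043, Rational(1, 67)), -1)), 364), -4446) = Add(Add(Mul(12056, Pow(Rational(672882, 67), -1)), 364), -4446) = Add(Add(Mul(12056, Rational(67, 672882)), 364), -4446) = Add(Add(Rational(403876, 336441), 364), -4446) = Add(Rational(122868400, 336441), -4446) = Rational(-1372948286, 336441)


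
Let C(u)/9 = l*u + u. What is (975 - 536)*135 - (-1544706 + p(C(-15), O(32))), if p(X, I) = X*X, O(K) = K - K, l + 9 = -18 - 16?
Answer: -30544929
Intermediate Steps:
l = -43 (l = -9 + (-18 - 16) = -9 - 34 = -43)
C(u) = -378*u (C(u) = 9*(-43*u + u) = 9*(-42*u) = -378*u)
O(K) = 0
p(X, I) = X²
(975 - 536)*135 - (-1544706 + p(C(-15), O(32))) = (975 - 536)*135 - (-1544706 + (-378*(-15))²) = 439*135 - (-1544706 + 5670²) = 59265 - (-1544706 + 32148900) = 59265 - 1*30604194 = 59265 - 30604194 = -30544929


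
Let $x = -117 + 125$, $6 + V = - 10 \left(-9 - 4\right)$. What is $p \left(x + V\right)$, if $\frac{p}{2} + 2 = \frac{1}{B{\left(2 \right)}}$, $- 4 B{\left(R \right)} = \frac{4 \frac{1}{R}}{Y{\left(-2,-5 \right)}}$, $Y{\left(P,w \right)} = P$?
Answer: $528$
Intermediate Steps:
$B{\left(R \right)} = \frac{1}{2 R}$ ($B{\left(R \right)} = - \frac{\frac{4}{R} \frac{1}{-2}}{4} = - \frac{\frac{4}{R} \left(- \frac{1}{2}\right)}{4} = - \frac{\left(-2\right) \frac{1}{R}}{4} = \frac{1}{2 R}$)
$V = 124$ ($V = -6 - 10 \left(-9 - 4\right) = -6 - -130 = -6 + 130 = 124$)
$x = 8$
$p = 4$ ($p = -4 + \frac{2}{\frac{1}{2} \cdot \frac{1}{2}} = -4 + 2 \frac{1}{\frac{1}{4}} = -4 + 2 \cdot 4 = -4 + 8 = 4$)
$p \left(x + V\right) = 4 \left(8 + 124\right) = 4 \cdot 132 = 528$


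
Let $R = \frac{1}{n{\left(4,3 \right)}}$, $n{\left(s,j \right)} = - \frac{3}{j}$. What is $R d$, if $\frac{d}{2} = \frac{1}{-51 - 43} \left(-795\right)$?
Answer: $- \frac{795}{47} \approx -16.915$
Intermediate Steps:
$d = \frac{795}{47}$ ($d = 2 \frac{1}{-51 - 43} \left(-795\right) = 2 \frac{1}{-94} \left(-795\right) = 2 \left(\left(- \frac{1}{94}\right) \left(-795\right)\right) = 2 \cdot \frac{795}{94} = \frac{795}{47} \approx 16.915$)
$R = -1$ ($R = \frac{1}{\left(-3\right) \frac{1}{3}} = \frac{1}{-1} = -1$)
$R d = \left(-1\right) \frac{795}{47} = - \frac{795}{47}$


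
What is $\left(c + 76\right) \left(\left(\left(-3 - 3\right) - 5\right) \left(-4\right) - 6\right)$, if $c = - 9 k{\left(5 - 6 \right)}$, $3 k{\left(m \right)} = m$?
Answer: $3002$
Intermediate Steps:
$k{\left(m \right)} = \frac{m}{3}$
$c = 3$ ($c = - 9 \frac{5 - 6}{3} = - 9 \cdot \frac{1}{3} \left(-1\right) = \left(-9\right) \left(- \frac{1}{3}\right) = 3$)
$\left(c + 76\right) \left(\left(\left(-3 - 3\right) - 5\right) \left(-4\right) - 6\right) = \left(3 + 76\right) \left(\left(\left(-3 - 3\right) - 5\right) \left(-4\right) - 6\right) = 79 \left(\left(-6 - 5\right) \left(-4\right) - 6\right) = 79 \left(\left(-11\right) \left(-4\right) - 6\right) = 79 \left(44 - 6\right) = 79 \cdot 38 = 3002$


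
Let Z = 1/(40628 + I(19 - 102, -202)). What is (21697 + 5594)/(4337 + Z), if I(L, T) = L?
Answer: 1106513595/175843666 ≈ 6.2926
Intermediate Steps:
Z = 1/40545 (Z = 1/(40628 + (19 - 102)) = 1/(40628 - 83) = 1/40545 ≈ 2.4664e-5)
(21697 + 5594)/(4337 + Z) = (21697 + 5594)/(4337 + 1/40545) = 27291/(175843666/40545) = 27291*(40545/175843666) = 1106513595/175843666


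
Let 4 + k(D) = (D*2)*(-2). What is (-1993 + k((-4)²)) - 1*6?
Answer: -2067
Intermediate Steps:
k(D) = -4 - 4*D (k(D) = -4 + (D*2)*(-2) = -4 + (2*D)*(-2) = -4 - 4*D)
(-1993 + k((-4)²)) - 1*6 = (-1993 + (-4 - 4*(-4)²)) - 1*6 = (-1993 + (-4 - 4*16)) - 6 = (-1993 + (-4 - 64)) - 6 = (-1993 - 68) - 6 = -2061 - 6 = -2067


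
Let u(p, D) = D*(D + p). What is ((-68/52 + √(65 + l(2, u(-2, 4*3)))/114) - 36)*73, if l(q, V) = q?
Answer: -35405/13 + 73*√67/114 ≈ -2718.2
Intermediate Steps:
((-68/52 + √(65 + l(2, u(-2, 4*3)))/114) - 36)*73 = ((-68/52 + √(65 + 2)/114) - 36)*73 = ((-68*1/52 + √67*(1/114)) - 36)*73 = ((-17/13 + √67/114) - 36)*73 = (-485/13 + √67/114)*73 = -35405/13 + 73*√67/114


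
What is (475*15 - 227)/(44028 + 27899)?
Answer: 6898/71927 ≈ 0.095903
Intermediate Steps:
(475*15 - 227)/(44028 + 27899) = (7125 - 227)/71927 = 6898*(1/71927) = 6898/71927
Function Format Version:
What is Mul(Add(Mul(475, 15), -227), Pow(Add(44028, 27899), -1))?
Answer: Rational(6898, 71927) ≈ 0.095903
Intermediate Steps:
Mul(Add(Mul(475, 15), -227), Pow(Add(44028, 27899), -1)) = Mul(Add(7125, -227), Pow(71927, -1)) = Mul(6898, Rational(1, 71927)) = Rational(6898, 71927)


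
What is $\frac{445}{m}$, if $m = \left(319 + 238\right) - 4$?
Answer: $\frac{445}{553} \approx 0.8047$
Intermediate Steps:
$m = 553$ ($m = 557 - 4 = 553$)
$\frac{445}{m} = \frac{445}{553}$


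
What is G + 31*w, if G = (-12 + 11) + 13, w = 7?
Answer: 229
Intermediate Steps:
G = 12 (G = -1 + 13 = 12)
G + 31*w = 12 + 31*7 = 12 + 217 = 229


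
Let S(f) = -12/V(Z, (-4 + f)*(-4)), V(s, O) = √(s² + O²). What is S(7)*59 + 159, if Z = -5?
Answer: 1359/13 ≈ 104.54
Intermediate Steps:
V(s, O) = √(O² + s²)
S(f) = -12/√(25 + (16 - 4*f)²) (S(f) = -12/√(((-4 + f)*(-4))² + (-5)²) = -12/√((16 - 4*f)² + 25) = -12/√(25 + (16 - 4*f)²))
S(7)*59 + 159 = -12/√(25 + 16*(-4 + 7)²)*59 + 159 = -12/√(25 + 16*3²)*59 + 159 = -12/√(25 + 16*9)*59 + 159 = -12/√(25 + 144)*59 + 159 = -12/√169*59 + 159 = -12*1/13*59 + 159 = -12/13*59 + 159 = -708/13 + 159 = 1359/13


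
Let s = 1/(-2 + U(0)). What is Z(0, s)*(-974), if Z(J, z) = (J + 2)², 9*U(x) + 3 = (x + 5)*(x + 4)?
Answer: -3896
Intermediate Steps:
U(x) = -⅓ + (4 + x)*(5 + x)/9 (U(x) = -⅓ + ((x + 5)*(x + 4))/9 = -⅓ + ((5 + x)*(4 + x))/9 = -⅓ + ((4 + x)*(5 + x))/9 = -⅓ + (4 + x)*(5 + x)/9)
s = -9 (s = 1/(-2 + (17/9 + 0 + (⅑)*0²)) = 1/(-2 + (17/9 + 0 + (⅑)*0)) = 1/(-2 + (17/9 + 0 + 0)) = 1/(-2 + 17/9) = 1/(-⅑) = -9)
Z(J, z) = (2 + J)²
Z(0, s)*(-974) = (2 + 0)²*(-974) = 2²*(-974) = 4*(-974) = -3896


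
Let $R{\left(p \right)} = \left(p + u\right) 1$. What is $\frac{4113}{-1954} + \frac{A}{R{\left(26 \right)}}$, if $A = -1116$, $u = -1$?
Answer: $- \frac{2283489}{48850} \approx -46.745$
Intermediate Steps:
$R{\left(p \right)} = -1 + p$ ($R{\left(p \right)} = \left(p - 1\right) 1 = \left(-1 + p\right) 1 = -1 + p$)
$\frac{4113}{-1954} + \frac{A}{R{\left(26 \right)}} = \frac{4113}{-1954} - \frac{1116}{-1 + 26} = 4113 \left(- \frac{1}{1954}\right) - \frac{1116}{25} = - \frac{4113}{1954} - \frac{1116}{25} = - \frac{2283489}{48850}$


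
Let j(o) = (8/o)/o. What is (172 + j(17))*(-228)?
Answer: -11335248/289 ≈ -39222.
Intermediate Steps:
j(o) = 8/o²
(172 + j(17))*(-228) = (172 + 8/17²)*(-228) = (172 + 8*(1/289))*(-228) = (172 + 8/289)*(-228) = (49716/289)*(-228) = -11335248/289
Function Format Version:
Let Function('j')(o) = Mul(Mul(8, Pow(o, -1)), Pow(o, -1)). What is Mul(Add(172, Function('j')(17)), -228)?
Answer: Rational(-11335248, 289) ≈ -39222.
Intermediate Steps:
Function('j')(o) = Mul(8, Pow(o, -2))
Mul(Add(172, Function('j')(17)), -228) = Mul(Add(172, Mul(8, Pow(17, -2))), -228) = Mul(Add(172, Mul(8, Rational(1, 289))), -228) = Mul(Add(172, Rational(8, 289)), -228) = Mul(Rational(49716, 289), -228) = Rational(-11335248, 289)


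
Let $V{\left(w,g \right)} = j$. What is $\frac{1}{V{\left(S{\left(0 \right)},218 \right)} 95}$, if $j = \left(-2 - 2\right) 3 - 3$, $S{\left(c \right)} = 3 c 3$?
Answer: $- \frac{1}{1425} \approx -0.00070175$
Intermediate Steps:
$S{\left(c \right)} = 9 c$
$j = -15$ ($j = \left(-2 - 2\right) 3 - 3 = \left(-4\right) 3 - 3 = -12 - 3 = -15$)
$V{\left(w,g \right)} = -15$
$\frac{1}{V{\left(S{\left(0 \right)},218 \right)} 95} = \frac{1}{\left(-15\right) 95} = \frac{1}{-1425} = - \frac{1}{1425}$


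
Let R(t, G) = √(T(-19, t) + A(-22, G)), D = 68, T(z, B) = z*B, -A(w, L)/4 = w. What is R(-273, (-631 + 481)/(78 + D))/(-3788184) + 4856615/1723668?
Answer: 4856615/1723668 - 5*√211/3788184 ≈ 2.8176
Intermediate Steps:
A(w, L) = -4*w
T(z, B) = B*z
R(t, G) = √(88 - 19*t) (R(t, G) = √(t*(-19) - 4*(-22)) = √(-19*t + 88) = √(88 - 19*t))
R(-273, (-631 + 481)/(78 + D))/(-3788184) + 4856615/1723668 = √(88 - 19*(-273))/(-3788184) + 4856615/1723668 = √(88 + 5187)*(-1/3788184) + 4856615*(1/1723668) = √5275*(-1/3788184) + 4856615/1723668 = (5*√211)*(-1/3788184) + 4856615/1723668 = -5*√211/3788184 + 4856615/1723668 = 4856615/1723668 - 5*√211/3788184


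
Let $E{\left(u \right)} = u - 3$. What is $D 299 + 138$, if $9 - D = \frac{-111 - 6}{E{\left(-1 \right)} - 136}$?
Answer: $\frac{361077}{140} \approx 2579.1$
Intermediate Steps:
$E{\left(u \right)} = -3 + u$ ($E{\left(u \right)} = u - 3 = -3 + u$)
$D = \frac{1143}{140}$ ($D = 9 - \frac{-111 - 6}{\left(-3 - 1\right) - 136} = 9 - - \frac{117}{-4 - 136} = 9 - - \frac{117}{-140} = 9 - \left(-117\right) \left(- \frac{1}{140}\right) = 9 - \frac{117}{140} = \frac{1143}{140} \approx 8.1643$)
$D 299 + 138 = \frac{1143}{140} \cdot 299 + 138 = \frac{341757}{140} + 138 = \frac{361077}{140}$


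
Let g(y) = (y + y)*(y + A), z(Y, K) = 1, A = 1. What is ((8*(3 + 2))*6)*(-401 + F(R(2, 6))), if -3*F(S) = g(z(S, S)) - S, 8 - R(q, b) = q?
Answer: -96080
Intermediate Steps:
R(q, b) = 8 - q
g(y) = 2*y*(1 + y) (g(y) = (y + y)*(y + 1) = (2*y)*(1 + y) = 2*y*(1 + y))
F(S) = -4/3 + S/3 (F(S) = -(2*1*(1 + 1) - S)/3 = -(2*1*2 - S)/3 = -(4 - S)/3 = -4/3 + S/3)
((8*(3 + 2))*6)*(-401 + F(R(2, 6))) = ((8*(3 + 2))*6)*(-401 + (-4/3 + (8 - 1*2)/3)) = ((8*5)*6)*(-401 + (-4/3 + (8 - 2)/3)) = (40*6)*(-401 + (-4/3 + (⅓)*6)) = 240*(-401 + (-4/3 + 2)) = 240*(-401 + ⅔) = 240*(-1201/3) = -96080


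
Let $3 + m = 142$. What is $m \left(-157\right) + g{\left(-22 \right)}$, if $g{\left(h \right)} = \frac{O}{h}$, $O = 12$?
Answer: $- \frac{240059}{11} \approx -21824.0$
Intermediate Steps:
$m = 139$ ($m = -3 + 142 = 139$)
$g{\left(h \right)} = \frac{12}{h}$
$m \left(-157\right) + g{\left(-22 \right)} = 139 \left(-157\right) + \frac{12}{-22} = -21823 + 12 \left(- \frac{1}{22}\right) = -21823 - \frac{6}{11} = - \frac{240059}{11}$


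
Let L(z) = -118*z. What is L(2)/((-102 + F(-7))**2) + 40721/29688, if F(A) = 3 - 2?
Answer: 408388553/302847288 ≈ 1.3485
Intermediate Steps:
F(A) = 1
L(2)/((-102 + F(-7))**2) + 40721/29688 = (-118*2)/((-102 + 1)**2) + 40721/29688 = -236/((-101)**2) + 40721*(1/29688) = -236/10201 + 40721/29688 = 408388553/302847288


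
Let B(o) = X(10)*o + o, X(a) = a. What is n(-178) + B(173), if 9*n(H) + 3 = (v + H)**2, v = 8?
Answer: 46024/9 ≈ 5113.8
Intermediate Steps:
n(H) = -1/3 + (8 + H)**2/9
B(o) = 11*o (B(o) = 10*o + o = 11*o)
n(-178) + B(173) = (-1/3 + (8 - 178)**2/9) + 11*173 = (-1/3 + (1/9)*(-170)**2) + 1903 = (-1/3 + (1/9)*28900) + 1903 = (-1/3 + 28900/9) + 1903 = 28897/9 + 1903 = 46024/9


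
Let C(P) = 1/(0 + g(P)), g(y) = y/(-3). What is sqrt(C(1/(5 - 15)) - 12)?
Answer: 3*sqrt(2) ≈ 4.2426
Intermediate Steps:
g(y) = -y/3 (g(y) = y*(-1/3) = -y/3)
C(P) = -3/P (C(P) = 1/(0 - P/3) = 1/(-P/3) = -3/P)
sqrt(C(1/(5 - 15)) - 12) = sqrt(-3/(1/(5 - 15)) - 12) = sqrt(-3/(1/(-10)) - 12) = sqrt(-3/(-1/10) - 12) = sqrt(-3*(-10) - 12) = sqrt(30 - 12) = sqrt(18) = 3*sqrt(2)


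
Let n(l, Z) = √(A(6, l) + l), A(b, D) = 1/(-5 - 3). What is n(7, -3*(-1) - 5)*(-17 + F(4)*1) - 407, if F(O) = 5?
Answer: -407 - 3*√110 ≈ -438.46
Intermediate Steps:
A(b, D) = -⅛ (A(b, D) = 1/(-8) = -⅛)
n(l, Z) = √(-⅛ + l)
n(7, -3*(-1) - 5)*(-17 + F(4)*1) - 407 = (√(-2 + 16*7)/4)*(-17 + 5*1) - 407 = (√(-2 + 112)/4)*(-17 + 5) - 407 = (√110/4)*(-12) - 407 = -3*√110 - 407 = -407 - 3*√110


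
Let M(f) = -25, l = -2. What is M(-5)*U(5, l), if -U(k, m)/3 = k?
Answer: 375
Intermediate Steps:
U(k, m) = -3*k
M(-5)*U(5, l) = -(-75)*5 = -25*(-15) = 375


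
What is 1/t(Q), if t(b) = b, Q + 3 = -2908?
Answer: -1/2911 ≈ -0.00034352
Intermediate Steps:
Q = -2911 (Q = -3 - 2908 = -2911)
1/t(Q) = 1/(-2911) = -1/2911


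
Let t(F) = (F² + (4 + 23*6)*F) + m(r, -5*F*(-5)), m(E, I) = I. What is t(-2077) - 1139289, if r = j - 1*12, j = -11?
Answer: 2827781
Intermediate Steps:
r = -23 (r = -11 - 1*12 = -11 - 12 = -23)
t(F) = F² + 167*F (t(F) = (F² + (4 + 23*6)*F) - 5*F*(-5) = (F² + (4 + 138)*F) + 25*F = (F² + 142*F) + 25*F = F² + 167*F)
t(-2077) - 1139289 = -2077*(167 - 2077) - 1139289 = -2077*(-1910) - 1139289 = 3967070 - 1139289 = 2827781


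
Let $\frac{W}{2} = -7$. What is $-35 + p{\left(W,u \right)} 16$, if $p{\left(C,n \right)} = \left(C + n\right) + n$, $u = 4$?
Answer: $-131$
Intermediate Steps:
$W = -14$ ($W = 2 \left(-7\right) = -14$)
$p{\left(C,n \right)} = C + 2 n$
$-35 + p{\left(W,u \right)} 16 = -35 + \left(-14 + 2 \cdot 4\right) 16 = -35 + \left(-14 + 8\right) 16 = -35 - 96 = -131$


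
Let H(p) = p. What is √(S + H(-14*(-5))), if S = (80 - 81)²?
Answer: √71 ≈ 8.4261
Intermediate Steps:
S = 1 (S = (-1)² = 1)
√(S + H(-14*(-5))) = √(1 - 14*(-5)) = √(1 + 70) = √71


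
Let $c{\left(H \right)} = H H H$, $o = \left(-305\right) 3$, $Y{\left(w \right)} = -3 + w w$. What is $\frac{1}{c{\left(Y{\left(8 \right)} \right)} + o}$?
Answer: $\frac{1}{226066} \approx 4.4235 \cdot 10^{-6}$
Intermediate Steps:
$Y{\left(w \right)} = -3 + w^{2}$
$o = -915$
$c{\left(H \right)} = H^{3}$ ($c{\left(H \right)} = H^{2} H = H^{3}$)
$\frac{1}{c{\left(Y{\left(8 \right)} \right)} + o} = \frac{1}{\left(-3 + 8^{2}\right)^{3} - 915} = \frac{1}{\left(-3 + 64\right)^{3} - 915} = \frac{1}{61^{3} - 915} = \frac{1}{226981 - 915} = \frac{1}{226066}$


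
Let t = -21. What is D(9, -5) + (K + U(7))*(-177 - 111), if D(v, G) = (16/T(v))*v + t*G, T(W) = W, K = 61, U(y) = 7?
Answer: -19463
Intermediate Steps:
D(v, G) = 16 - 21*G (D(v, G) = (16/v)*v - 21*G = 16 - 21*G)
D(9, -5) + (K + U(7))*(-177 - 111) = (16 - 21*(-5)) + (61 + 7)*(-177 - 111) = (16 + 105) + 68*(-288) = 121 - 19584 = -19463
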